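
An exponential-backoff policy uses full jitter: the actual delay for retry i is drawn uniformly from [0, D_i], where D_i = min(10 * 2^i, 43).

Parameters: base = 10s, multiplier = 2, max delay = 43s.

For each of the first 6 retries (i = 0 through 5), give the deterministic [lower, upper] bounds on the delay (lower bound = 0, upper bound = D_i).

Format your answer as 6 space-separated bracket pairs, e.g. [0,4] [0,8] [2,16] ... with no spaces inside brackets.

Computing bounds per retry:
  i=0: D_i=min(10*2^0,43)=10, bounds=[0,10]
  i=1: D_i=min(10*2^1,43)=20, bounds=[0,20]
  i=2: D_i=min(10*2^2,43)=40, bounds=[0,40]
  i=3: D_i=min(10*2^3,43)=43, bounds=[0,43]
  i=4: D_i=min(10*2^4,43)=43, bounds=[0,43]
  i=5: D_i=min(10*2^5,43)=43, bounds=[0,43]

Answer: [0,10] [0,20] [0,40] [0,43] [0,43] [0,43]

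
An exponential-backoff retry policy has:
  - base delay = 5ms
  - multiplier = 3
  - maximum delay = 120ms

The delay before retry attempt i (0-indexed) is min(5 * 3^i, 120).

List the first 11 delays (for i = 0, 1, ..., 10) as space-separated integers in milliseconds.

Answer: 5 15 45 120 120 120 120 120 120 120 120

Derivation:
Computing each delay:
  i=0: min(5*3^0, 120) = 5
  i=1: min(5*3^1, 120) = 15
  i=2: min(5*3^2, 120) = 45
  i=3: min(5*3^3, 120) = 120
  i=4: min(5*3^4, 120) = 120
  i=5: min(5*3^5, 120) = 120
  i=6: min(5*3^6, 120) = 120
  i=7: min(5*3^7, 120) = 120
  i=8: min(5*3^8, 120) = 120
  i=9: min(5*3^9, 120) = 120
  i=10: min(5*3^10, 120) = 120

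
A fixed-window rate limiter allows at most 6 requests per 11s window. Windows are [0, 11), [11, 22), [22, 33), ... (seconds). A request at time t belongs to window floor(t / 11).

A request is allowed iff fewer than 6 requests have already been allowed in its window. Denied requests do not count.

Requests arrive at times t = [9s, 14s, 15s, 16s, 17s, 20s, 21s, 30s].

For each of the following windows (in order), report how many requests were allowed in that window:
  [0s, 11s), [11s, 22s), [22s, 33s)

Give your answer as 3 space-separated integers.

Answer: 1 6 1

Derivation:
Processing requests:
  req#1 t=9s (window 0): ALLOW
  req#2 t=14s (window 1): ALLOW
  req#3 t=15s (window 1): ALLOW
  req#4 t=16s (window 1): ALLOW
  req#5 t=17s (window 1): ALLOW
  req#6 t=20s (window 1): ALLOW
  req#7 t=21s (window 1): ALLOW
  req#8 t=30s (window 2): ALLOW

Allowed counts by window: 1 6 1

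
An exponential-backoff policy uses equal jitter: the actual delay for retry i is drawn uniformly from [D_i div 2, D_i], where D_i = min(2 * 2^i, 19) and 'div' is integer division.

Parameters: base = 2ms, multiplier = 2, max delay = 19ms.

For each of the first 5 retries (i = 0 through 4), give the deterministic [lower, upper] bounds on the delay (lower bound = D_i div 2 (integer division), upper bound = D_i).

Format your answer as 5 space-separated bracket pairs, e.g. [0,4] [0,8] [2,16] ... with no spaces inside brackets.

Answer: [1,2] [2,4] [4,8] [8,16] [9,19]

Derivation:
Computing bounds per retry:
  i=0: D_i=min(2*2^0,19)=2, bounds=[1,2]
  i=1: D_i=min(2*2^1,19)=4, bounds=[2,4]
  i=2: D_i=min(2*2^2,19)=8, bounds=[4,8]
  i=3: D_i=min(2*2^3,19)=16, bounds=[8,16]
  i=4: D_i=min(2*2^4,19)=19, bounds=[9,19]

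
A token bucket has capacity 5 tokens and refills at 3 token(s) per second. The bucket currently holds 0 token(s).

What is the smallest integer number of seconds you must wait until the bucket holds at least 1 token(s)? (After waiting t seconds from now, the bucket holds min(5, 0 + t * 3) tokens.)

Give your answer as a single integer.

Answer: 1

Derivation:
Need 0 + t * 3 >= 1, so t >= 1/3.
Smallest integer t = ceil(1/3) = 1.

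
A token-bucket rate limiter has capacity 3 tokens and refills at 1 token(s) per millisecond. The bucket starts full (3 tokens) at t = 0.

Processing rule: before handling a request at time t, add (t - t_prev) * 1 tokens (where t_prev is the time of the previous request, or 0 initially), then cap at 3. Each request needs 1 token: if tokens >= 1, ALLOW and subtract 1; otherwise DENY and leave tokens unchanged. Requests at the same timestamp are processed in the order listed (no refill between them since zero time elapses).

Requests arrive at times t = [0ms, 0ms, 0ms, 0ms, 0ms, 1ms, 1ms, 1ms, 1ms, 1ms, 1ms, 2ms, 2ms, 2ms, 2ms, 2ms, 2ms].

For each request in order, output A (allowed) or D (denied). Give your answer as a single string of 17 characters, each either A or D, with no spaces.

Answer: AAADDADDDDDADDDDD

Derivation:
Simulating step by step:
  req#1 t=0ms: ALLOW
  req#2 t=0ms: ALLOW
  req#3 t=0ms: ALLOW
  req#4 t=0ms: DENY
  req#5 t=0ms: DENY
  req#6 t=1ms: ALLOW
  req#7 t=1ms: DENY
  req#8 t=1ms: DENY
  req#9 t=1ms: DENY
  req#10 t=1ms: DENY
  req#11 t=1ms: DENY
  req#12 t=2ms: ALLOW
  req#13 t=2ms: DENY
  req#14 t=2ms: DENY
  req#15 t=2ms: DENY
  req#16 t=2ms: DENY
  req#17 t=2ms: DENY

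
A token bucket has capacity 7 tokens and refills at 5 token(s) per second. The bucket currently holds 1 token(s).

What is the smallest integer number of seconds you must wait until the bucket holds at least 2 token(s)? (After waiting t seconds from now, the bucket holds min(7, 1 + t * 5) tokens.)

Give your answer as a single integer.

Answer: 1

Derivation:
Need 1 + t * 5 >= 2, so t >= 1/5.
Smallest integer t = ceil(1/5) = 1.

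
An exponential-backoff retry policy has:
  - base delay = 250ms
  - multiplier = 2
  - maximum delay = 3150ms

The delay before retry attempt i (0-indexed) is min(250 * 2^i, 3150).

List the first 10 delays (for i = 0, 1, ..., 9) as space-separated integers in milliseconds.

Answer: 250 500 1000 2000 3150 3150 3150 3150 3150 3150

Derivation:
Computing each delay:
  i=0: min(250*2^0, 3150) = 250
  i=1: min(250*2^1, 3150) = 500
  i=2: min(250*2^2, 3150) = 1000
  i=3: min(250*2^3, 3150) = 2000
  i=4: min(250*2^4, 3150) = 3150
  i=5: min(250*2^5, 3150) = 3150
  i=6: min(250*2^6, 3150) = 3150
  i=7: min(250*2^7, 3150) = 3150
  i=8: min(250*2^8, 3150) = 3150
  i=9: min(250*2^9, 3150) = 3150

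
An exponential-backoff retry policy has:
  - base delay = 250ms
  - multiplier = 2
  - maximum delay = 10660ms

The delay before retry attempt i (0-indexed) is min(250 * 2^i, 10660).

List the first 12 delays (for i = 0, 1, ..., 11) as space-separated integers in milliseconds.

Answer: 250 500 1000 2000 4000 8000 10660 10660 10660 10660 10660 10660

Derivation:
Computing each delay:
  i=0: min(250*2^0, 10660) = 250
  i=1: min(250*2^1, 10660) = 500
  i=2: min(250*2^2, 10660) = 1000
  i=3: min(250*2^3, 10660) = 2000
  i=4: min(250*2^4, 10660) = 4000
  i=5: min(250*2^5, 10660) = 8000
  i=6: min(250*2^6, 10660) = 10660
  i=7: min(250*2^7, 10660) = 10660
  i=8: min(250*2^8, 10660) = 10660
  i=9: min(250*2^9, 10660) = 10660
  i=10: min(250*2^10, 10660) = 10660
  i=11: min(250*2^11, 10660) = 10660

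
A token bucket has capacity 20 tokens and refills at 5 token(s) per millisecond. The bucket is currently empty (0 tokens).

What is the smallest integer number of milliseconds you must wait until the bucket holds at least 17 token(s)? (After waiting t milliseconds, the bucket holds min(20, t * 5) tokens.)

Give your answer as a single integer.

Answer: 4

Derivation:
Need t * 5 >= 17, so t >= 17/5.
Smallest integer t = ceil(17/5) = 4.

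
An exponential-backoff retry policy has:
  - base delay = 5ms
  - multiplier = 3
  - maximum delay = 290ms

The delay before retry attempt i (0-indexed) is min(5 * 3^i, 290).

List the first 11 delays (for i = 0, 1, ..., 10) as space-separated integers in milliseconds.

Computing each delay:
  i=0: min(5*3^0, 290) = 5
  i=1: min(5*3^1, 290) = 15
  i=2: min(5*3^2, 290) = 45
  i=3: min(5*3^3, 290) = 135
  i=4: min(5*3^4, 290) = 290
  i=5: min(5*3^5, 290) = 290
  i=6: min(5*3^6, 290) = 290
  i=7: min(5*3^7, 290) = 290
  i=8: min(5*3^8, 290) = 290
  i=9: min(5*3^9, 290) = 290
  i=10: min(5*3^10, 290) = 290

Answer: 5 15 45 135 290 290 290 290 290 290 290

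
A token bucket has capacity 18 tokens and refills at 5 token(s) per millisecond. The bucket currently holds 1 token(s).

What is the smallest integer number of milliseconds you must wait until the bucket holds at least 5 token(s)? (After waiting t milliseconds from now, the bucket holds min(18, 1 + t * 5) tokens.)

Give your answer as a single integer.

Need 1 + t * 5 >= 5, so t >= 4/5.
Smallest integer t = ceil(4/5) = 1.

Answer: 1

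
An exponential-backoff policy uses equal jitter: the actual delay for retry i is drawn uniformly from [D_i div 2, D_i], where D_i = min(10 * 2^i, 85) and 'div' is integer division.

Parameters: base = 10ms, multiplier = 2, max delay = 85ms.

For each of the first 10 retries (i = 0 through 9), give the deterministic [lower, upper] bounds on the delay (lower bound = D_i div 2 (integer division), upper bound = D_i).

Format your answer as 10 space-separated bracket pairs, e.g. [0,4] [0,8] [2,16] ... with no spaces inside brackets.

Computing bounds per retry:
  i=0: D_i=min(10*2^0,85)=10, bounds=[5,10]
  i=1: D_i=min(10*2^1,85)=20, bounds=[10,20]
  i=2: D_i=min(10*2^2,85)=40, bounds=[20,40]
  i=3: D_i=min(10*2^3,85)=80, bounds=[40,80]
  i=4: D_i=min(10*2^4,85)=85, bounds=[42,85]
  i=5: D_i=min(10*2^5,85)=85, bounds=[42,85]
  i=6: D_i=min(10*2^6,85)=85, bounds=[42,85]
  i=7: D_i=min(10*2^7,85)=85, bounds=[42,85]
  i=8: D_i=min(10*2^8,85)=85, bounds=[42,85]
  i=9: D_i=min(10*2^9,85)=85, bounds=[42,85]

Answer: [5,10] [10,20] [20,40] [40,80] [42,85] [42,85] [42,85] [42,85] [42,85] [42,85]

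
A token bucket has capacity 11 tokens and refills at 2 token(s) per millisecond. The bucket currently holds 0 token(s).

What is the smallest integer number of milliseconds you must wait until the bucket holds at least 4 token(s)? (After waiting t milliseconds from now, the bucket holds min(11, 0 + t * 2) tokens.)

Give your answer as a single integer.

Answer: 2

Derivation:
Need 0 + t * 2 >= 4, so t >= 4/2.
Smallest integer t = ceil(4/2) = 2.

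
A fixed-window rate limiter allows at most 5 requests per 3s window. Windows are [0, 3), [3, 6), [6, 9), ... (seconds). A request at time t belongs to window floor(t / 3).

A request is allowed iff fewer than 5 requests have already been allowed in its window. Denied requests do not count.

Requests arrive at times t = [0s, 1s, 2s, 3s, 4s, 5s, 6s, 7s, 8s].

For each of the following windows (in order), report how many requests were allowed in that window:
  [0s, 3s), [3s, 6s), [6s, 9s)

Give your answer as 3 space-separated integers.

Answer: 3 3 3

Derivation:
Processing requests:
  req#1 t=0s (window 0): ALLOW
  req#2 t=1s (window 0): ALLOW
  req#3 t=2s (window 0): ALLOW
  req#4 t=3s (window 1): ALLOW
  req#5 t=4s (window 1): ALLOW
  req#6 t=5s (window 1): ALLOW
  req#7 t=6s (window 2): ALLOW
  req#8 t=7s (window 2): ALLOW
  req#9 t=8s (window 2): ALLOW

Allowed counts by window: 3 3 3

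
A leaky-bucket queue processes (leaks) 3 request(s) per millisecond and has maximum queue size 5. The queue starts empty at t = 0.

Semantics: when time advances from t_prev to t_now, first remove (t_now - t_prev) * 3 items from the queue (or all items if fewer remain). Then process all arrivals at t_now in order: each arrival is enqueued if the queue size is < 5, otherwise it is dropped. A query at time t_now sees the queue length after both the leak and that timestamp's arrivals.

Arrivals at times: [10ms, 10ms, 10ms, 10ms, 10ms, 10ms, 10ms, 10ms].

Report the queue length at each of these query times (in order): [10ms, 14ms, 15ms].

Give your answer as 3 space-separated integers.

Answer: 5 0 0

Derivation:
Queue lengths at query times:
  query t=10ms: backlog = 5
  query t=14ms: backlog = 0
  query t=15ms: backlog = 0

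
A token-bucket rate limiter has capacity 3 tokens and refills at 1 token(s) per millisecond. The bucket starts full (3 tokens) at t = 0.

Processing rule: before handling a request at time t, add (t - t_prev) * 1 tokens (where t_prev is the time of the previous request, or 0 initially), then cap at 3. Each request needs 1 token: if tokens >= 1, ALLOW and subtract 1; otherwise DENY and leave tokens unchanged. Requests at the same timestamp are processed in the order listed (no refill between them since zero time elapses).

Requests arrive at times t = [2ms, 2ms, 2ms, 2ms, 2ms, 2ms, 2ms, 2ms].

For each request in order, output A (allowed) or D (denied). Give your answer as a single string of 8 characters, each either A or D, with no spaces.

Answer: AAADDDDD

Derivation:
Simulating step by step:
  req#1 t=2ms: ALLOW
  req#2 t=2ms: ALLOW
  req#3 t=2ms: ALLOW
  req#4 t=2ms: DENY
  req#5 t=2ms: DENY
  req#6 t=2ms: DENY
  req#7 t=2ms: DENY
  req#8 t=2ms: DENY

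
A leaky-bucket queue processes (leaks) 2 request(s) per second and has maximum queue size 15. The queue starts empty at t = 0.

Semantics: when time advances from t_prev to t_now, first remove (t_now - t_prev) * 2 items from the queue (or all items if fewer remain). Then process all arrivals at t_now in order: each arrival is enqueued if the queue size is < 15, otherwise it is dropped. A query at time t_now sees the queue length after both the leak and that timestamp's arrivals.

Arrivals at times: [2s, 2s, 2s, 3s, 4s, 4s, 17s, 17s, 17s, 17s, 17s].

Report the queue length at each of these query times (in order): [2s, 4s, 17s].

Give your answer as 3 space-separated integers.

Answer: 3 2 5

Derivation:
Queue lengths at query times:
  query t=2s: backlog = 3
  query t=4s: backlog = 2
  query t=17s: backlog = 5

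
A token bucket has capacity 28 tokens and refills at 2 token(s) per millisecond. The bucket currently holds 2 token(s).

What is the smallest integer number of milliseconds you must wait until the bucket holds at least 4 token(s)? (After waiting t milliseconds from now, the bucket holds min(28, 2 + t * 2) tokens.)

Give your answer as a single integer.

Need 2 + t * 2 >= 4, so t >= 2/2.
Smallest integer t = ceil(2/2) = 1.

Answer: 1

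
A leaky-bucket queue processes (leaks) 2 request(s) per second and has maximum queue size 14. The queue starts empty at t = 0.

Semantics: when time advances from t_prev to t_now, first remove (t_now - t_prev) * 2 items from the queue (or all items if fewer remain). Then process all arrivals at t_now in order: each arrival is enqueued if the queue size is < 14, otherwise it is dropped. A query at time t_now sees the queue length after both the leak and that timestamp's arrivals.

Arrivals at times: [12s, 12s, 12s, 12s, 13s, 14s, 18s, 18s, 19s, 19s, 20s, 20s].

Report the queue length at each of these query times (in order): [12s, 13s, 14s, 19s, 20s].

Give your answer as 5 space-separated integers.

Queue lengths at query times:
  query t=12s: backlog = 4
  query t=13s: backlog = 3
  query t=14s: backlog = 2
  query t=19s: backlog = 2
  query t=20s: backlog = 2

Answer: 4 3 2 2 2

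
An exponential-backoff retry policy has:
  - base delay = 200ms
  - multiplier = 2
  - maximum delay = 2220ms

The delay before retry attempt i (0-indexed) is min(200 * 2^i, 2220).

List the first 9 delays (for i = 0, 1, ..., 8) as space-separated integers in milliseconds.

Answer: 200 400 800 1600 2220 2220 2220 2220 2220

Derivation:
Computing each delay:
  i=0: min(200*2^0, 2220) = 200
  i=1: min(200*2^1, 2220) = 400
  i=2: min(200*2^2, 2220) = 800
  i=3: min(200*2^3, 2220) = 1600
  i=4: min(200*2^4, 2220) = 2220
  i=5: min(200*2^5, 2220) = 2220
  i=6: min(200*2^6, 2220) = 2220
  i=7: min(200*2^7, 2220) = 2220
  i=8: min(200*2^8, 2220) = 2220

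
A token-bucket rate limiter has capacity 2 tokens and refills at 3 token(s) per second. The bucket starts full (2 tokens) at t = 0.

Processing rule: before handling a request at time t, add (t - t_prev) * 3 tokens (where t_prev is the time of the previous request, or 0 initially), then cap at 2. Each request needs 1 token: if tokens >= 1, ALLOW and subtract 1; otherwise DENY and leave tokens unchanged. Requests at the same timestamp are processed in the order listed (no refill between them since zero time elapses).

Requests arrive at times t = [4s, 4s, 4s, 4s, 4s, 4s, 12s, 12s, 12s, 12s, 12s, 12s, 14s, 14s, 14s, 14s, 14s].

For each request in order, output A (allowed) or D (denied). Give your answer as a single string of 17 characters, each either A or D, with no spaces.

Answer: AADDDDAADDDDAADDD

Derivation:
Simulating step by step:
  req#1 t=4s: ALLOW
  req#2 t=4s: ALLOW
  req#3 t=4s: DENY
  req#4 t=4s: DENY
  req#5 t=4s: DENY
  req#6 t=4s: DENY
  req#7 t=12s: ALLOW
  req#8 t=12s: ALLOW
  req#9 t=12s: DENY
  req#10 t=12s: DENY
  req#11 t=12s: DENY
  req#12 t=12s: DENY
  req#13 t=14s: ALLOW
  req#14 t=14s: ALLOW
  req#15 t=14s: DENY
  req#16 t=14s: DENY
  req#17 t=14s: DENY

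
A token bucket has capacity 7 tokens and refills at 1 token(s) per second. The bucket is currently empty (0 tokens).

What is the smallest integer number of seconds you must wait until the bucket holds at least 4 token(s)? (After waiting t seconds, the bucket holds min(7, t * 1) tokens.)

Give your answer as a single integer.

Answer: 4

Derivation:
Need t * 1 >= 4, so t >= 4/1.
Smallest integer t = ceil(4/1) = 4.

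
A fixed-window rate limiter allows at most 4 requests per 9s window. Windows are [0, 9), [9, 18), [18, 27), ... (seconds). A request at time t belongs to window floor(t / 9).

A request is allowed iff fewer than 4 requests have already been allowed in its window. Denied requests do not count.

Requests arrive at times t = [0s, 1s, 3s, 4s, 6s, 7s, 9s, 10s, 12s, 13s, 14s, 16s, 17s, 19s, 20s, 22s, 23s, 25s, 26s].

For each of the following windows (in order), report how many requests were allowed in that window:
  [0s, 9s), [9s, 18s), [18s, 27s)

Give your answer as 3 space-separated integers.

Processing requests:
  req#1 t=0s (window 0): ALLOW
  req#2 t=1s (window 0): ALLOW
  req#3 t=3s (window 0): ALLOW
  req#4 t=4s (window 0): ALLOW
  req#5 t=6s (window 0): DENY
  req#6 t=7s (window 0): DENY
  req#7 t=9s (window 1): ALLOW
  req#8 t=10s (window 1): ALLOW
  req#9 t=12s (window 1): ALLOW
  req#10 t=13s (window 1): ALLOW
  req#11 t=14s (window 1): DENY
  req#12 t=16s (window 1): DENY
  req#13 t=17s (window 1): DENY
  req#14 t=19s (window 2): ALLOW
  req#15 t=20s (window 2): ALLOW
  req#16 t=22s (window 2): ALLOW
  req#17 t=23s (window 2): ALLOW
  req#18 t=25s (window 2): DENY
  req#19 t=26s (window 2): DENY

Allowed counts by window: 4 4 4

Answer: 4 4 4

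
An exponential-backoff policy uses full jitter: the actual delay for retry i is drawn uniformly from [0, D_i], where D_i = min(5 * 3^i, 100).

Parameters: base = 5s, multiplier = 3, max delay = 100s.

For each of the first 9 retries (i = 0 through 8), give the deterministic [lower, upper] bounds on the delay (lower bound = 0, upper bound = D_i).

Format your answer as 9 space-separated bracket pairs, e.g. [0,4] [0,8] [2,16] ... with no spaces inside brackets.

Computing bounds per retry:
  i=0: D_i=min(5*3^0,100)=5, bounds=[0,5]
  i=1: D_i=min(5*3^1,100)=15, bounds=[0,15]
  i=2: D_i=min(5*3^2,100)=45, bounds=[0,45]
  i=3: D_i=min(5*3^3,100)=100, bounds=[0,100]
  i=4: D_i=min(5*3^4,100)=100, bounds=[0,100]
  i=5: D_i=min(5*3^5,100)=100, bounds=[0,100]
  i=6: D_i=min(5*3^6,100)=100, bounds=[0,100]
  i=7: D_i=min(5*3^7,100)=100, bounds=[0,100]
  i=8: D_i=min(5*3^8,100)=100, bounds=[0,100]

Answer: [0,5] [0,15] [0,45] [0,100] [0,100] [0,100] [0,100] [0,100] [0,100]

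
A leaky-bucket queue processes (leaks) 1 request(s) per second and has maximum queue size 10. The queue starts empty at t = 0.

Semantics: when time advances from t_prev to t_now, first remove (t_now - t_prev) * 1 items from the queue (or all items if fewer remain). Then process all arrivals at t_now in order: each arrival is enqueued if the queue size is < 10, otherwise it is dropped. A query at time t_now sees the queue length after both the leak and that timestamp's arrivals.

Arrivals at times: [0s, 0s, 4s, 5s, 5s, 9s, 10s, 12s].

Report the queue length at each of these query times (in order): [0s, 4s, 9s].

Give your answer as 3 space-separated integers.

Answer: 2 1 1

Derivation:
Queue lengths at query times:
  query t=0s: backlog = 2
  query t=4s: backlog = 1
  query t=9s: backlog = 1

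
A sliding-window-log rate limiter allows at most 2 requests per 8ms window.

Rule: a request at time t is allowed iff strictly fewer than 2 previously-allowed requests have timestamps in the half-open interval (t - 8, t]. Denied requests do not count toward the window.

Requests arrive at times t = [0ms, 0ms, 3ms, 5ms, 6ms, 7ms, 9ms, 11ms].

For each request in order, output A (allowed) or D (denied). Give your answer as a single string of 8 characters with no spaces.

Tracking allowed requests in the window:
  req#1 t=0ms: ALLOW
  req#2 t=0ms: ALLOW
  req#3 t=3ms: DENY
  req#4 t=5ms: DENY
  req#5 t=6ms: DENY
  req#6 t=7ms: DENY
  req#7 t=9ms: ALLOW
  req#8 t=11ms: ALLOW

Answer: AADDDDAA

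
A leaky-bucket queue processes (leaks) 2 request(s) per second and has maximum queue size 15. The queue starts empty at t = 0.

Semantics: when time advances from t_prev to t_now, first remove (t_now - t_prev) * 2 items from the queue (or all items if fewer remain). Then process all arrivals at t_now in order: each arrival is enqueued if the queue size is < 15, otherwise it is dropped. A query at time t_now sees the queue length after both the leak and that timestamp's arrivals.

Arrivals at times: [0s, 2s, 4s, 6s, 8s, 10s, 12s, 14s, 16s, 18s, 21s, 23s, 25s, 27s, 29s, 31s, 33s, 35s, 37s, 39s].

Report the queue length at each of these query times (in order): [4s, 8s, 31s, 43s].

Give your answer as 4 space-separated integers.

Queue lengths at query times:
  query t=4s: backlog = 1
  query t=8s: backlog = 1
  query t=31s: backlog = 1
  query t=43s: backlog = 0

Answer: 1 1 1 0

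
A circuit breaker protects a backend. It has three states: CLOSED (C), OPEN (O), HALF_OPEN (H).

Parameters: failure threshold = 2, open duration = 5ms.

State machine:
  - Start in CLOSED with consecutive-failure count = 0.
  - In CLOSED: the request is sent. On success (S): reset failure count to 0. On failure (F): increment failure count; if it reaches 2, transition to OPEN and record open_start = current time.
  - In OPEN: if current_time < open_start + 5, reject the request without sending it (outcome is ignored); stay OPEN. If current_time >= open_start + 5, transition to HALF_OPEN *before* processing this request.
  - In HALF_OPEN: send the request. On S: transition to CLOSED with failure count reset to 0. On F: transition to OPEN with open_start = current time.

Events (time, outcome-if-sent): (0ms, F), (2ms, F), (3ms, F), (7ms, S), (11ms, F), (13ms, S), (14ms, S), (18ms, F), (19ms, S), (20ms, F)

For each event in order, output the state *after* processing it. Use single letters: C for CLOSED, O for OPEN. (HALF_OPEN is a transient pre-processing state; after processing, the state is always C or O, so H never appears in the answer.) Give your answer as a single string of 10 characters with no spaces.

Answer: COOCCCCCCC

Derivation:
State after each event:
  event#1 t=0ms outcome=F: state=CLOSED
  event#2 t=2ms outcome=F: state=OPEN
  event#3 t=3ms outcome=F: state=OPEN
  event#4 t=7ms outcome=S: state=CLOSED
  event#5 t=11ms outcome=F: state=CLOSED
  event#6 t=13ms outcome=S: state=CLOSED
  event#7 t=14ms outcome=S: state=CLOSED
  event#8 t=18ms outcome=F: state=CLOSED
  event#9 t=19ms outcome=S: state=CLOSED
  event#10 t=20ms outcome=F: state=CLOSED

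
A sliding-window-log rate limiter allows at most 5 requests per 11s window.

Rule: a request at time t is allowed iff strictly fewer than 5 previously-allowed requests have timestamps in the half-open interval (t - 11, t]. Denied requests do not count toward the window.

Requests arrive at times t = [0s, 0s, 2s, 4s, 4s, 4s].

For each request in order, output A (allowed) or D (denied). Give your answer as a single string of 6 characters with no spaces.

Tracking allowed requests in the window:
  req#1 t=0s: ALLOW
  req#2 t=0s: ALLOW
  req#3 t=2s: ALLOW
  req#4 t=4s: ALLOW
  req#5 t=4s: ALLOW
  req#6 t=4s: DENY

Answer: AAAAAD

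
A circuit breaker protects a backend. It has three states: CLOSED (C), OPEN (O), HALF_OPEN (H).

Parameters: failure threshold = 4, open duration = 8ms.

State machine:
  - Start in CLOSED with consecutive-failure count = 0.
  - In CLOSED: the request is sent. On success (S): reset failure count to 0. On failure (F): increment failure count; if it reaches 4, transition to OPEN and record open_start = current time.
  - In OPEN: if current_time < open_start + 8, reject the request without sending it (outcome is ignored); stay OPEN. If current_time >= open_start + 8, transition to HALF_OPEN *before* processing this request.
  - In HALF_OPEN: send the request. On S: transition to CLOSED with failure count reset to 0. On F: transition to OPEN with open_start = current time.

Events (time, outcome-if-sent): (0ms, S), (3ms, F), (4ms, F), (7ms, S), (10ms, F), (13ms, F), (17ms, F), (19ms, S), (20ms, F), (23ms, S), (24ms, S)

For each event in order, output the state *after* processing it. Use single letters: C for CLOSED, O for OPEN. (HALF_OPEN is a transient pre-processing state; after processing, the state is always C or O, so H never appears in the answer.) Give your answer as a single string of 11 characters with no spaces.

Answer: CCCCCCCCCCC

Derivation:
State after each event:
  event#1 t=0ms outcome=S: state=CLOSED
  event#2 t=3ms outcome=F: state=CLOSED
  event#3 t=4ms outcome=F: state=CLOSED
  event#4 t=7ms outcome=S: state=CLOSED
  event#5 t=10ms outcome=F: state=CLOSED
  event#6 t=13ms outcome=F: state=CLOSED
  event#7 t=17ms outcome=F: state=CLOSED
  event#8 t=19ms outcome=S: state=CLOSED
  event#9 t=20ms outcome=F: state=CLOSED
  event#10 t=23ms outcome=S: state=CLOSED
  event#11 t=24ms outcome=S: state=CLOSED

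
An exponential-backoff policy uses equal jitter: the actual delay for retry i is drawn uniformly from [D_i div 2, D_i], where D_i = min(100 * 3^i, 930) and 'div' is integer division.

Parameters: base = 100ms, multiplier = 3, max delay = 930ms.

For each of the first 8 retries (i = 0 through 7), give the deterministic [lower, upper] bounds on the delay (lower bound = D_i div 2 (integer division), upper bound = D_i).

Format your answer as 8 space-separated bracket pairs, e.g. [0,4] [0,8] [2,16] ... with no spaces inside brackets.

Computing bounds per retry:
  i=0: D_i=min(100*3^0,930)=100, bounds=[50,100]
  i=1: D_i=min(100*3^1,930)=300, bounds=[150,300]
  i=2: D_i=min(100*3^2,930)=900, bounds=[450,900]
  i=3: D_i=min(100*3^3,930)=930, bounds=[465,930]
  i=4: D_i=min(100*3^4,930)=930, bounds=[465,930]
  i=5: D_i=min(100*3^5,930)=930, bounds=[465,930]
  i=6: D_i=min(100*3^6,930)=930, bounds=[465,930]
  i=7: D_i=min(100*3^7,930)=930, bounds=[465,930]

Answer: [50,100] [150,300] [450,900] [465,930] [465,930] [465,930] [465,930] [465,930]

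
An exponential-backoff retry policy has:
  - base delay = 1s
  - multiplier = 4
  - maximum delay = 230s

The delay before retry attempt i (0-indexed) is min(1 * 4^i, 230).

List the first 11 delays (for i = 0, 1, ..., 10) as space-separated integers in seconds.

Answer: 1 4 16 64 230 230 230 230 230 230 230

Derivation:
Computing each delay:
  i=0: min(1*4^0, 230) = 1
  i=1: min(1*4^1, 230) = 4
  i=2: min(1*4^2, 230) = 16
  i=3: min(1*4^3, 230) = 64
  i=4: min(1*4^4, 230) = 230
  i=5: min(1*4^5, 230) = 230
  i=6: min(1*4^6, 230) = 230
  i=7: min(1*4^7, 230) = 230
  i=8: min(1*4^8, 230) = 230
  i=9: min(1*4^9, 230) = 230
  i=10: min(1*4^10, 230) = 230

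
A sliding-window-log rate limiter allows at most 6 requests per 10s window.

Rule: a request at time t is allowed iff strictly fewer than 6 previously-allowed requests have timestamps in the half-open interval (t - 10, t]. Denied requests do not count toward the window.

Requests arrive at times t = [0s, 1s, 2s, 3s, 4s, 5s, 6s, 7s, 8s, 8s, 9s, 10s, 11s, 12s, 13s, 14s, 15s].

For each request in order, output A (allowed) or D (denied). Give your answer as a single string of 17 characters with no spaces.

Answer: AAAAAADDDDDAAAAAA

Derivation:
Tracking allowed requests in the window:
  req#1 t=0s: ALLOW
  req#2 t=1s: ALLOW
  req#3 t=2s: ALLOW
  req#4 t=3s: ALLOW
  req#5 t=4s: ALLOW
  req#6 t=5s: ALLOW
  req#7 t=6s: DENY
  req#8 t=7s: DENY
  req#9 t=8s: DENY
  req#10 t=8s: DENY
  req#11 t=9s: DENY
  req#12 t=10s: ALLOW
  req#13 t=11s: ALLOW
  req#14 t=12s: ALLOW
  req#15 t=13s: ALLOW
  req#16 t=14s: ALLOW
  req#17 t=15s: ALLOW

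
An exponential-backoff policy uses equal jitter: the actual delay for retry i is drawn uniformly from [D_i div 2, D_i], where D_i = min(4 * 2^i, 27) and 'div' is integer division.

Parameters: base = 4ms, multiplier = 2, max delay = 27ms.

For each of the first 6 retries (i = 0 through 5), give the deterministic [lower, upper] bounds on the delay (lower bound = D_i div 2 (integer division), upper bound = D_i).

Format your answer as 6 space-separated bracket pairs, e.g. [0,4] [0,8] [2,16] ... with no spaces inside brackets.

Answer: [2,4] [4,8] [8,16] [13,27] [13,27] [13,27]

Derivation:
Computing bounds per retry:
  i=0: D_i=min(4*2^0,27)=4, bounds=[2,4]
  i=1: D_i=min(4*2^1,27)=8, bounds=[4,8]
  i=2: D_i=min(4*2^2,27)=16, bounds=[8,16]
  i=3: D_i=min(4*2^3,27)=27, bounds=[13,27]
  i=4: D_i=min(4*2^4,27)=27, bounds=[13,27]
  i=5: D_i=min(4*2^5,27)=27, bounds=[13,27]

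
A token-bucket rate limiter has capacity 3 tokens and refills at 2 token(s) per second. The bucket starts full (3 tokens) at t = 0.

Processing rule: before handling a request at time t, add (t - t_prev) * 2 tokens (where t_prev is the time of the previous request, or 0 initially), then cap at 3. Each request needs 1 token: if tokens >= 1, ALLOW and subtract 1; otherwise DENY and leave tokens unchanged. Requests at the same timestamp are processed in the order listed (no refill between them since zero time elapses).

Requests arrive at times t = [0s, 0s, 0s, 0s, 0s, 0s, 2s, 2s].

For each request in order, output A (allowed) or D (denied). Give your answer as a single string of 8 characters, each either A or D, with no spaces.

Simulating step by step:
  req#1 t=0s: ALLOW
  req#2 t=0s: ALLOW
  req#3 t=0s: ALLOW
  req#4 t=0s: DENY
  req#5 t=0s: DENY
  req#6 t=0s: DENY
  req#7 t=2s: ALLOW
  req#8 t=2s: ALLOW

Answer: AAADDDAA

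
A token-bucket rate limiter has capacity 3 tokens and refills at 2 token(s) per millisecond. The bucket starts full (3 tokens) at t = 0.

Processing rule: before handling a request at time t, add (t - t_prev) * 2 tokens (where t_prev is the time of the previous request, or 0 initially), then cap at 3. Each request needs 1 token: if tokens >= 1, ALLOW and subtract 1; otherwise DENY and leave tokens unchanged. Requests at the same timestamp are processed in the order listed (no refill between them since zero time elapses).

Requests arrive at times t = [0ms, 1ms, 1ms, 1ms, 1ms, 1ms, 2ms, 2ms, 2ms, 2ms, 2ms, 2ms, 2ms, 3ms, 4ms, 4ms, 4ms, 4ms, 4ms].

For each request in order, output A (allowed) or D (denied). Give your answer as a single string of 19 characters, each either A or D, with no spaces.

Simulating step by step:
  req#1 t=0ms: ALLOW
  req#2 t=1ms: ALLOW
  req#3 t=1ms: ALLOW
  req#4 t=1ms: ALLOW
  req#5 t=1ms: DENY
  req#6 t=1ms: DENY
  req#7 t=2ms: ALLOW
  req#8 t=2ms: ALLOW
  req#9 t=2ms: DENY
  req#10 t=2ms: DENY
  req#11 t=2ms: DENY
  req#12 t=2ms: DENY
  req#13 t=2ms: DENY
  req#14 t=3ms: ALLOW
  req#15 t=4ms: ALLOW
  req#16 t=4ms: ALLOW
  req#17 t=4ms: ALLOW
  req#18 t=4ms: DENY
  req#19 t=4ms: DENY

Answer: AAAADDAADDDDDAAAADD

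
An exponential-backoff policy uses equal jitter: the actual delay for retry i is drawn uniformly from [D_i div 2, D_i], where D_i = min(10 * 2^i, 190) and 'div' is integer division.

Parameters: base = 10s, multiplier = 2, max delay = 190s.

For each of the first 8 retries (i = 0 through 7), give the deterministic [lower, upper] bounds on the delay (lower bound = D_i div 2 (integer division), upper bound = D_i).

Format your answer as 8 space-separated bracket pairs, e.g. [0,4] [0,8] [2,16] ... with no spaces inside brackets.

Answer: [5,10] [10,20] [20,40] [40,80] [80,160] [95,190] [95,190] [95,190]

Derivation:
Computing bounds per retry:
  i=0: D_i=min(10*2^0,190)=10, bounds=[5,10]
  i=1: D_i=min(10*2^1,190)=20, bounds=[10,20]
  i=2: D_i=min(10*2^2,190)=40, bounds=[20,40]
  i=3: D_i=min(10*2^3,190)=80, bounds=[40,80]
  i=4: D_i=min(10*2^4,190)=160, bounds=[80,160]
  i=5: D_i=min(10*2^5,190)=190, bounds=[95,190]
  i=6: D_i=min(10*2^6,190)=190, bounds=[95,190]
  i=7: D_i=min(10*2^7,190)=190, bounds=[95,190]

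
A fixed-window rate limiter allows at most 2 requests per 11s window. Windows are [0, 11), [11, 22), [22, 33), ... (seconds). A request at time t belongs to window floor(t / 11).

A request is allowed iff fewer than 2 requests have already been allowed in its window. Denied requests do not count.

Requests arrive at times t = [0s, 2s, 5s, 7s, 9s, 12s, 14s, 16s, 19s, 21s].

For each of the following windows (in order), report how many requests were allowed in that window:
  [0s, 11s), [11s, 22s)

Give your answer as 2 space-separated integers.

Answer: 2 2

Derivation:
Processing requests:
  req#1 t=0s (window 0): ALLOW
  req#2 t=2s (window 0): ALLOW
  req#3 t=5s (window 0): DENY
  req#4 t=7s (window 0): DENY
  req#5 t=9s (window 0): DENY
  req#6 t=12s (window 1): ALLOW
  req#7 t=14s (window 1): ALLOW
  req#8 t=16s (window 1): DENY
  req#9 t=19s (window 1): DENY
  req#10 t=21s (window 1): DENY

Allowed counts by window: 2 2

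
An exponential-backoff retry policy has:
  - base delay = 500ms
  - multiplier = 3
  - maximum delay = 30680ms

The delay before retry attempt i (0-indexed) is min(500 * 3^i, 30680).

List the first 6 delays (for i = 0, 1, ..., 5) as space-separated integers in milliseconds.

Computing each delay:
  i=0: min(500*3^0, 30680) = 500
  i=1: min(500*3^1, 30680) = 1500
  i=2: min(500*3^2, 30680) = 4500
  i=3: min(500*3^3, 30680) = 13500
  i=4: min(500*3^4, 30680) = 30680
  i=5: min(500*3^5, 30680) = 30680

Answer: 500 1500 4500 13500 30680 30680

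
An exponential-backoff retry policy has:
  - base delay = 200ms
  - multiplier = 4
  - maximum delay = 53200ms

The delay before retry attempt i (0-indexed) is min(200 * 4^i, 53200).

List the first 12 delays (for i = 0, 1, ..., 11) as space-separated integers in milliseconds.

Computing each delay:
  i=0: min(200*4^0, 53200) = 200
  i=1: min(200*4^1, 53200) = 800
  i=2: min(200*4^2, 53200) = 3200
  i=3: min(200*4^3, 53200) = 12800
  i=4: min(200*4^4, 53200) = 51200
  i=5: min(200*4^5, 53200) = 53200
  i=6: min(200*4^6, 53200) = 53200
  i=7: min(200*4^7, 53200) = 53200
  i=8: min(200*4^8, 53200) = 53200
  i=9: min(200*4^9, 53200) = 53200
  i=10: min(200*4^10, 53200) = 53200
  i=11: min(200*4^11, 53200) = 53200

Answer: 200 800 3200 12800 51200 53200 53200 53200 53200 53200 53200 53200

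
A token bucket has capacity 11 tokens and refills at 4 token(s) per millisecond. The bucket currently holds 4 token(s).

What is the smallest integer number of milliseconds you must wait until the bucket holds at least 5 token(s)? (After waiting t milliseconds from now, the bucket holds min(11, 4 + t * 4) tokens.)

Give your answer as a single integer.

Answer: 1

Derivation:
Need 4 + t * 4 >= 5, so t >= 1/4.
Smallest integer t = ceil(1/4) = 1.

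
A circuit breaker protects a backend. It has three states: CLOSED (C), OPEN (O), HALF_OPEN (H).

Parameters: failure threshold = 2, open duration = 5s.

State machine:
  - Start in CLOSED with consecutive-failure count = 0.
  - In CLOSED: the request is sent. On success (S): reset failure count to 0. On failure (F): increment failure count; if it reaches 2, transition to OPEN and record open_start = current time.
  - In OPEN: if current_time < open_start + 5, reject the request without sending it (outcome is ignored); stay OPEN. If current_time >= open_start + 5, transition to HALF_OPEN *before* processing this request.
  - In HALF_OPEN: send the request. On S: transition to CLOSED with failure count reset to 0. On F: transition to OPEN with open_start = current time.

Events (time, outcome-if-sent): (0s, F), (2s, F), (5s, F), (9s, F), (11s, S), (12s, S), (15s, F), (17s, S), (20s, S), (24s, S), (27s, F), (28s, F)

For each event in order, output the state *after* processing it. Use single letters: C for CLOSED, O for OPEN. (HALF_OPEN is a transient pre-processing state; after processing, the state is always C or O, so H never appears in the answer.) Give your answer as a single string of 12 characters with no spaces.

Answer: COOOOOOOCCCO

Derivation:
State after each event:
  event#1 t=0s outcome=F: state=CLOSED
  event#2 t=2s outcome=F: state=OPEN
  event#3 t=5s outcome=F: state=OPEN
  event#4 t=9s outcome=F: state=OPEN
  event#5 t=11s outcome=S: state=OPEN
  event#6 t=12s outcome=S: state=OPEN
  event#7 t=15s outcome=F: state=OPEN
  event#8 t=17s outcome=S: state=OPEN
  event#9 t=20s outcome=S: state=CLOSED
  event#10 t=24s outcome=S: state=CLOSED
  event#11 t=27s outcome=F: state=CLOSED
  event#12 t=28s outcome=F: state=OPEN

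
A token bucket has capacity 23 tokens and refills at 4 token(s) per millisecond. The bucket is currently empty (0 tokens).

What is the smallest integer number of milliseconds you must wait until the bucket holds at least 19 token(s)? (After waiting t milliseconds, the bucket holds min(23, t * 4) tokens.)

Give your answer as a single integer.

Answer: 5

Derivation:
Need t * 4 >= 19, so t >= 19/4.
Smallest integer t = ceil(19/4) = 5.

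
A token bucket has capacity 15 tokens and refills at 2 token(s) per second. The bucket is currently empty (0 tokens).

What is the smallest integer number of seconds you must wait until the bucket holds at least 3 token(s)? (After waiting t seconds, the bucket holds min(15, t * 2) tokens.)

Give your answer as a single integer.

Answer: 2

Derivation:
Need t * 2 >= 3, so t >= 3/2.
Smallest integer t = ceil(3/2) = 2.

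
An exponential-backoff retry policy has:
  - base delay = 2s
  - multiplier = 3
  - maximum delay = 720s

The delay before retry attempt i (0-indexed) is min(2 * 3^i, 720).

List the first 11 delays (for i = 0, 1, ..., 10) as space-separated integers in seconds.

Computing each delay:
  i=0: min(2*3^0, 720) = 2
  i=1: min(2*3^1, 720) = 6
  i=2: min(2*3^2, 720) = 18
  i=3: min(2*3^3, 720) = 54
  i=4: min(2*3^4, 720) = 162
  i=5: min(2*3^5, 720) = 486
  i=6: min(2*3^6, 720) = 720
  i=7: min(2*3^7, 720) = 720
  i=8: min(2*3^8, 720) = 720
  i=9: min(2*3^9, 720) = 720
  i=10: min(2*3^10, 720) = 720

Answer: 2 6 18 54 162 486 720 720 720 720 720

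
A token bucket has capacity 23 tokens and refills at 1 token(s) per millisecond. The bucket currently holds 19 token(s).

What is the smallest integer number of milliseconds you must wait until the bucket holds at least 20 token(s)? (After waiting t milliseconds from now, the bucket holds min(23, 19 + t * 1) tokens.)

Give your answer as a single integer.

Need 19 + t * 1 >= 20, so t >= 1/1.
Smallest integer t = ceil(1/1) = 1.

Answer: 1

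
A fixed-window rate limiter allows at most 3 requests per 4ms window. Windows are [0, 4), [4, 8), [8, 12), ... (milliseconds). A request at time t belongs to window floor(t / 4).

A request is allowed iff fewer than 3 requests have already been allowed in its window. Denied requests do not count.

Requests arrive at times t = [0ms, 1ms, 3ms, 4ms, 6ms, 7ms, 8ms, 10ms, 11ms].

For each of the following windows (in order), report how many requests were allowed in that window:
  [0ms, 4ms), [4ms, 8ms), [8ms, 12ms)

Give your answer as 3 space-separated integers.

Answer: 3 3 3

Derivation:
Processing requests:
  req#1 t=0ms (window 0): ALLOW
  req#2 t=1ms (window 0): ALLOW
  req#3 t=3ms (window 0): ALLOW
  req#4 t=4ms (window 1): ALLOW
  req#5 t=6ms (window 1): ALLOW
  req#6 t=7ms (window 1): ALLOW
  req#7 t=8ms (window 2): ALLOW
  req#8 t=10ms (window 2): ALLOW
  req#9 t=11ms (window 2): ALLOW

Allowed counts by window: 3 3 3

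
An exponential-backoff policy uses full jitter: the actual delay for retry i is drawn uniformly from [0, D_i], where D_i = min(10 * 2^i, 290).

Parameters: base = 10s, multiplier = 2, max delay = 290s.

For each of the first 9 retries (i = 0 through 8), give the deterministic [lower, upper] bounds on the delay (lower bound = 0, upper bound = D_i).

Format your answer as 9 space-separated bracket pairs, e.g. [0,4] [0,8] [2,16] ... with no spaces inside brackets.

Answer: [0,10] [0,20] [0,40] [0,80] [0,160] [0,290] [0,290] [0,290] [0,290]

Derivation:
Computing bounds per retry:
  i=0: D_i=min(10*2^0,290)=10, bounds=[0,10]
  i=1: D_i=min(10*2^1,290)=20, bounds=[0,20]
  i=2: D_i=min(10*2^2,290)=40, bounds=[0,40]
  i=3: D_i=min(10*2^3,290)=80, bounds=[0,80]
  i=4: D_i=min(10*2^4,290)=160, bounds=[0,160]
  i=5: D_i=min(10*2^5,290)=290, bounds=[0,290]
  i=6: D_i=min(10*2^6,290)=290, bounds=[0,290]
  i=7: D_i=min(10*2^7,290)=290, bounds=[0,290]
  i=8: D_i=min(10*2^8,290)=290, bounds=[0,290]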